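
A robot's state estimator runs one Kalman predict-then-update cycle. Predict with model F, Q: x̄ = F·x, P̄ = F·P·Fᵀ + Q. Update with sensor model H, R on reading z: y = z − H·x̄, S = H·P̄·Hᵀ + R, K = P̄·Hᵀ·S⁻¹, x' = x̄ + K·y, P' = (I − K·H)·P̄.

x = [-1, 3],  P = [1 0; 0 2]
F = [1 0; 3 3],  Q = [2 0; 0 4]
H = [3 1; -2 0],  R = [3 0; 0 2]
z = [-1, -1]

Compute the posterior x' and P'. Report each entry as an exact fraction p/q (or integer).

x̄ = F·x = [-1, 6]
P̄ = F·P·Fᵀ + Q = [3 3; 3 31]
y = z − H·x̄ = [-4, -3]
S = H·P̄·Hᵀ + R = [79 -24; -24 14]
K = P̄·Hᵀ·S⁻¹ = [12/265 -93/265; 208/265 243/265]
x' = x̄ + K·y = [-34/265, 29/265]
P' = (I − K·H)·P̄ = [93/265 -243/265; -243/265 1353/265]

x' = [-34/265, 29/265]
P' = [93/265 -243/265; -243/265 1353/265]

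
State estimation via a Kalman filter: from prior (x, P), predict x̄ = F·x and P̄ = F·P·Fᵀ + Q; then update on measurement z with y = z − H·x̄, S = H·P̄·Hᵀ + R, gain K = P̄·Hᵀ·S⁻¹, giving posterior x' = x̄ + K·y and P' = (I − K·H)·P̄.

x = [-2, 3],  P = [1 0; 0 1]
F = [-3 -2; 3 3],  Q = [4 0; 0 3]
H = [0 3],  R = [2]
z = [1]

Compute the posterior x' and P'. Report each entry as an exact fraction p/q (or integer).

x' = [360/191, 69/191]
P' = [1222/191 -30/191; -30/191 42/191]

x̄ = F·x = [0, 3]
P̄ = F·P·Fᵀ + Q = [17 -15; -15 21]
y = z − H·x̄ = [-8]
S = H·P̄·Hᵀ + R = [191]
K = P̄·Hᵀ·S⁻¹ = [-45/191; 63/191]
x' = x̄ + K·y = [360/191, 69/191]
P' = (I − K·H)·P̄ = [1222/191 -30/191; -30/191 42/191]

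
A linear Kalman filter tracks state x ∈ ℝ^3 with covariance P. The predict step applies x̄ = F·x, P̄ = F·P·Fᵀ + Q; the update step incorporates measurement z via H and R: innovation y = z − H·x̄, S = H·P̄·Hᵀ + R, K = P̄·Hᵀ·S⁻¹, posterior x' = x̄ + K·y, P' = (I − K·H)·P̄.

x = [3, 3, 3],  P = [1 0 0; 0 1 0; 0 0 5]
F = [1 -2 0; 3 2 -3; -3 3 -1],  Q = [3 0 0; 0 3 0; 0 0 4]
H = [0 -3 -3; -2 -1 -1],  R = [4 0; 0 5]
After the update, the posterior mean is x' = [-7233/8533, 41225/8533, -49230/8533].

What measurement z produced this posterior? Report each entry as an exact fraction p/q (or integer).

z = [3, 2]

x̄ = F·x = [-3, 6, -3]
P̄ = F·P·Fᵀ + Q = [8 -1 -9; -1 61 12; -9 12 27]
S = H·P̄·Hᵀ + R = [1012 276; 276 109]
K = P̄·Hᵀ·S⁻¹ = [2463/17066 -156/371; -4275/34132 -124/371; -6957/34132 120/371]
x' − x̄ = [18366/8533, -9973/8533, -23631/8533] = K·y
y = (KᵀK)⁻¹·Kᵀ·(x' − x̄) = [12, -1]
z = y + H·x̄ = [12, -1] + [-9, 3] = [3, 2]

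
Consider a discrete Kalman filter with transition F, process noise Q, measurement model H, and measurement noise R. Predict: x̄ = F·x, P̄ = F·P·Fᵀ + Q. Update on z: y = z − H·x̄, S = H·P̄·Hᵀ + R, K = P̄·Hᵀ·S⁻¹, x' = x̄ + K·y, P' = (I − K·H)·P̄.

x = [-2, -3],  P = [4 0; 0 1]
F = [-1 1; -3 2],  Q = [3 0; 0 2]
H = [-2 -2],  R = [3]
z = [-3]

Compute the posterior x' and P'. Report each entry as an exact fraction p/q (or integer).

x' = [-19/63, 16/9]
P' = [584/315 -74/45; -74/45 98/45]

x̄ = F·x = [-1, 0]
P̄ = F·P·Fᵀ + Q = [8 14; 14 42]
y = z − H·x̄ = [-5]
S = H·P̄·Hᵀ + R = [315]
K = P̄·Hᵀ·S⁻¹ = [-44/315; -16/45]
x' = x̄ + K·y = [-19/63, 16/9]
P' = (I − K·H)·P̄ = [584/315 -74/45; -74/45 98/45]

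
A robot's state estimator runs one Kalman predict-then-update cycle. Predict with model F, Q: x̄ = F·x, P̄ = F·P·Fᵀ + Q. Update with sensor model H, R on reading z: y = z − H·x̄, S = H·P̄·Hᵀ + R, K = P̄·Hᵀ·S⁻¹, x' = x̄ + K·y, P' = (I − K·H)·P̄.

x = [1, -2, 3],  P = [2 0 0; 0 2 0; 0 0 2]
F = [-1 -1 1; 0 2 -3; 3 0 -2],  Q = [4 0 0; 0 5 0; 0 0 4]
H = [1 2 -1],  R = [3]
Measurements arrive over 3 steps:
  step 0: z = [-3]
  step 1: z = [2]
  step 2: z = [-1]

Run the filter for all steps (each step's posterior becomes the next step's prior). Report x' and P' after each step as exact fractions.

step 0: x̄ = F·x = [4, -13, -3]
step 0: P̄ = F·P·Fᵀ + Q = [10 -10 -10; -10 31 12; -10 12 30]
step 0: y = z − H·x̄ = [16]
step 0: S = H·P̄·Hᵀ + R = [99]
step 0: K = P̄·Hᵀ·S⁻¹ = [0; 40/99; -16/99]
step 0: x' = x̄ + K·y = [4, -647/99, -553/99]
step 0: P' = (I − K·H)·P̄ = [10 -10 -10; -10 1469/99 1828/99; -10 1828/99 2714/99]
step 1: x̄ = F·x = [-302/99, 365/99, 2294/99]
step 1: P̄ = F·P·Fᵀ + Q = [1913/99 -2930/99 -6722/99; -2930/99 8861/99 11942/99; -6722/99 11942/99 32042/99]
step 1: y = z − H·x̄ = [688/33]
step 1: S = H·P̄·Hᵀ + R = [2628/11]
step 1: K = P̄·Hᵀ·S⁻¹ = [925/7884; 475/3942; -1240/1971]
step 1: x' = x̄ + K·y = [-3574/5913, 36655/5913, 59458/5913]
step 1: P' = (I − K·H)·P̄ = [379249/23652 -389945/11826 -297214/5913; -389945/11826 508732/5913 820354/5913; -297214/5913 820354/5913 1354654/5913]
step 2: x̄ = F·x = [26377/5913, -105064/5913, -129638/5913]
step 2: P̄ = F·P·Fᵀ + Q = [2182501/23652 -1481353/5913 -9016757/23652; -1481353/5913 4412131/5913 6351599/5913; -9016757/23652 6351599/5913 39448585/23652]
step 2: y = z − H·x̄ = [48200/5913]
step 2: S = H·P̄·Hᵀ + R = [1250605/5913]
step 2: K = P̄·Hᵀ·S⁻¹ = [-325783/2501210; 198262/250121; 234745/500242]
step 2: x' = x̄ + K·y = [850189/250121, -2828088/250121, -4526946/250121]
step 2: P' = (I − K·H)·P̄ = [110912908/1250605 -57199780/250121 -184238487/500242; -57199780/250121 153395487/250121 248996408/250121; -184238487/500242 248996408/250121 405521455/250121]

step 0: x' = [4, -647/99, -553/99], P' = [10 -10 -10; -10 1469/99 1828/99; -10 1828/99 2714/99]
step 1: x' = [-3574/5913, 36655/5913, 59458/5913], P' = [379249/23652 -389945/11826 -297214/5913; -389945/11826 508732/5913 820354/5913; -297214/5913 820354/5913 1354654/5913]
step 2: x' = [850189/250121, -2828088/250121, -4526946/250121], P' = [110912908/1250605 -57199780/250121 -184238487/500242; -57199780/250121 153395487/250121 248996408/250121; -184238487/500242 248996408/250121 405521455/250121]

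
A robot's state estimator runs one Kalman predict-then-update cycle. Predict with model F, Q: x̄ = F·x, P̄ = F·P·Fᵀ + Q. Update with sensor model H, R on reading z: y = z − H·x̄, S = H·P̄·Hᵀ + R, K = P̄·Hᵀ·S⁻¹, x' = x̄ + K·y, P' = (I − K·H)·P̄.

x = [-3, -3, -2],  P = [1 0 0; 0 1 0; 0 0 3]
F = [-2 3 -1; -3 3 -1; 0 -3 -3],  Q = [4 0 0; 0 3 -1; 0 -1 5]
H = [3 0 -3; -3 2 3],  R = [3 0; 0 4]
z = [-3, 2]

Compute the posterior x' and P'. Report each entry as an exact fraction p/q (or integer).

x̄ = F·x = [-1, 2, 15]
P̄ = F·P·Fᵀ + Q = [20 18 0; 18 24 -1; 0 -1 41]
y = z − H·x̄ = [45, -50]
S = H·P̄·Hᵀ + R = [552 -435; -435 421]
K = P̄·Hᵀ·S⁻¹ = [4940/14389 4284/14389; 6694/14389 6609/14389; 284/14389 4429/14389]
x' = x̄ + K·y = [-6289/14389, -442/14389, 7165/14389]
P' = (I − K·H)·P̄ = [94196/14389 15978/14389 89256/14389; 15978/14389 23259/14389 9284/14389; 89256/14389 9284/14389 88972/14389]

x' = [-6289/14389, -442/14389, 7165/14389]
P' = [94196/14389 15978/14389 89256/14389; 15978/14389 23259/14389 9284/14389; 89256/14389 9284/14389 88972/14389]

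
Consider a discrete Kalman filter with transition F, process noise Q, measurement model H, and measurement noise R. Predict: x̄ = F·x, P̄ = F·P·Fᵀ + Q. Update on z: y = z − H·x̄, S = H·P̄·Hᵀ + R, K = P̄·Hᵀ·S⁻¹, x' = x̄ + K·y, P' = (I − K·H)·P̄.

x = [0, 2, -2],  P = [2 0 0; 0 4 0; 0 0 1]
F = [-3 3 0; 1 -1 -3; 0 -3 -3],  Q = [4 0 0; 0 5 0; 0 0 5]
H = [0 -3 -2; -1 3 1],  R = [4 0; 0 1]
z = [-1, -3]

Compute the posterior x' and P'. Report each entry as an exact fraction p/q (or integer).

x̄ = F·x = [6, 4, 0]
P̄ = F·P·Fᵀ + Q = [58 -18 -36; -18 20 21; -36 21 50]
y = z − H·x̄ = [11, -9]
S = H·P̄·Hᵀ + R = [636 -595; -595 595]
K = P̄·Hᵀ·S⁻¹ = [-22/41 -19158/24395; -3/41 2274/24395; -14/41 -2221/24395]
x' = x̄ + K·y = [174802/24395, 57479/24395, -71641/24395]
P' = (I − K·H)·P̄ = [228866/24395 122352/24395 -157348/24395; 122352/24395 80704/24395 -117486/24395; -157348/24395 -117486/24395 192889/24395]

x' = [174802/24395, 57479/24395, -71641/24395]
P' = [228866/24395 122352/24395 -157348/24395; 122352/24395 80704/24395 -117486/24395; -157348/24395 -117486/24395 192889/24395]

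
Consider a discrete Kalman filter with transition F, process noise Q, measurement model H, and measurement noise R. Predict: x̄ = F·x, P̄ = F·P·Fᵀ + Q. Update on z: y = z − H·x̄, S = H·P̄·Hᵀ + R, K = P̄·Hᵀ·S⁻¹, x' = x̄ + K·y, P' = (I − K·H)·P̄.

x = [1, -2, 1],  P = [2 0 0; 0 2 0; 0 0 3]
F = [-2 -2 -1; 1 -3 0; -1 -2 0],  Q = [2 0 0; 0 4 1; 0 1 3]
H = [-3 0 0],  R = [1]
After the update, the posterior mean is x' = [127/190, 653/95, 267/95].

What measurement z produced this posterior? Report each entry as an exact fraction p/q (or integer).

z = [-2]

x̄ = F·x = [1, 7, 3]
P̄ = F·P·Fᵀ + Q = [21 8 12; 8 24 11; 12 11 13]
S = H·P̄·Hᵀ + R = [190]
K = P̄·Hᵀ·S⁻¹ = [-63/190; -12/95; -18/95]
x' − x̄ = [-63/190, -12/95, -18/95] = K·y
y = (KᵀK)⁻¹·Kᵀ·(x' − x̄) = [1]
z = y + H·x̄ = [1] + [-3] = [-2]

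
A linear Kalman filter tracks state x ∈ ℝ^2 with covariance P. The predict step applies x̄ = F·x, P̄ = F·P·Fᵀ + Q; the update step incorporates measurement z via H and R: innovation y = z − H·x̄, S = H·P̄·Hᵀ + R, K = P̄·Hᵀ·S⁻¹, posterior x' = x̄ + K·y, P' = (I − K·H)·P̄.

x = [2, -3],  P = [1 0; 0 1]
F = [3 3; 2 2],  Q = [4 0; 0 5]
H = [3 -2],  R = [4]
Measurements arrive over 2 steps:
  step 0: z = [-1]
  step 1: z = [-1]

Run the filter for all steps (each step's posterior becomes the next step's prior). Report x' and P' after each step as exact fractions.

step 0: x' = [-81/55, -18/11], P' = [328/55 90/11; 90/11 133/11]
step 1: x' = [-661/675, -1898/2025], P' = [11896/1125 49658/3375; 49658/3375 216109/10125]

step 0: x̄ = F·x = [-3, -2]
step 0: P̄ = F·P·Fᵀ + Q = [22 12; 12 13]
step 0: y = z − H·x̄ = [4]
step 0: S = H·P̄·Hᵀ + R = [110]
step 0: K = P̄·Hᵀ·S⁻¹ = [21/55; 1/11]
step 0: x' = x̄ + K·y = [-81/55, -18/11]
step 0: P' = (I − K·H)·P̄ = [328/55 90/11; 90/11 133/11]
step 1: x̄ = F·x = [-513/55, -342/55]
step 1: P̄ = F·P·Fᵀ + Q = [17257/55 11358/55; 11358/55 7847/55]
step 1: y = z − H·x̄ = [160/11]
step 1: S = H·P̄·Hᵀ + R = [10125/11]
step 1: K = P̄·Hᵀ·S⁻¹ = [1937/3375; 3676/10125]
step 1: x' = x̄ + K·y = [-661/675, -1898/2025]
step 1: P' = (I − K·H)·P̄ = [11896/1125 49658/3375; 49658/3375 216109/10125]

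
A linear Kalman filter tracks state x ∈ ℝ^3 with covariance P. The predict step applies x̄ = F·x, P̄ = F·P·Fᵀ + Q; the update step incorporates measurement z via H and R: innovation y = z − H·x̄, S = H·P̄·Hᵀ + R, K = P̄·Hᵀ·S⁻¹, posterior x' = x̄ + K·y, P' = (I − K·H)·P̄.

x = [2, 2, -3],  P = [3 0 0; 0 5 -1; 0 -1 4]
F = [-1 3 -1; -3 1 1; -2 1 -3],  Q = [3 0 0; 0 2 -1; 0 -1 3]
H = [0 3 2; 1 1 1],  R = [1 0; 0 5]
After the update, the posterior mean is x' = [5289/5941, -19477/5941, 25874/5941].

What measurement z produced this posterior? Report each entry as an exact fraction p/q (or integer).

z = [-1, 1]

x̄ = F·x = [7, -7, 7]
P̄ = F·P·Fᵀ + Q = [61 18 43; 18 36 12; 43 12 62]
S = H·P̄·Hᵀ + R = [717 432; 432 310]
K = P̄·Hᵀ·S⁻¹ = [-4652/17823 4499/5941; 2068/5941 -1617/5941; -472/17823 4923/11882]
x' − x̄ = [-36298/5941, 22110/5941, -15713/5941] = K·y
y = (KᵀK)⁻¹·Kᵀ·(x' − x̄) = [6, -6]
z = y + H·x̄ = [6, -6] + [-7, 7] = [-1, 1]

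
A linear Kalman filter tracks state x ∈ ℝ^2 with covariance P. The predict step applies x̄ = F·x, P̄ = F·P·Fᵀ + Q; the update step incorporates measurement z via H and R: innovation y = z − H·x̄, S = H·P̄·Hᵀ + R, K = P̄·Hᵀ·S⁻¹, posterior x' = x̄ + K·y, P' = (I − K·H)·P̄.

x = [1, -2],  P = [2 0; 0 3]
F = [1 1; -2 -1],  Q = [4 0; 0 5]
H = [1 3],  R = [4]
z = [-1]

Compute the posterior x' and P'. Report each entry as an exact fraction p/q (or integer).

x' = [-1, 0]
P' = [891/115 -313/115; -313/115 159/115]

x̄ = F·x = [-1, 0]
P̄ = F·P·Fᵀ + Q = [9 -7; -7 16]
y = z − H·x̄ = [0]
S = H·P̄·Hᵀ + R = [115]
K = P̄·Hᵀ·S⁻¹ = [-12/115; 41/115]
x' = x̄ + K·y = [-1, 0]
P' = (I − K·H)·P̄ = [891/115 -313/115; -313/115 159/115]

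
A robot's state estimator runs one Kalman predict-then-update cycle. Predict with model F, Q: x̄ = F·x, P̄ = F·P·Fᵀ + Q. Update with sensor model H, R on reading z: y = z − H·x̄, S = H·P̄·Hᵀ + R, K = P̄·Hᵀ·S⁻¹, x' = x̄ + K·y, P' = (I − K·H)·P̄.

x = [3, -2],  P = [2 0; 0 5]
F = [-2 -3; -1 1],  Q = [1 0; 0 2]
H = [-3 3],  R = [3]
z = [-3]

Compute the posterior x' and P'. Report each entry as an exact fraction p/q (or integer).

x̄ = F·x = [0, -5]
P̄ = F·P·Fᵀ + Q = [54 -11; -11 9]
y = z − H·x̄ = [12]
S = H·P̄·Hᵀ + R = [768]
K = P̄·Hᵀ·S⁻¹ = [-65/256; 5/64]
x' = x̄ + K·y = [-195/64, -65/16]
P' = (I − K·H)·P̄ = [1149/256 271/64; 271/64 69/16]

x' = [-195/64, -65/16]
P' = [1149/256 271/64; 271/64 69/16]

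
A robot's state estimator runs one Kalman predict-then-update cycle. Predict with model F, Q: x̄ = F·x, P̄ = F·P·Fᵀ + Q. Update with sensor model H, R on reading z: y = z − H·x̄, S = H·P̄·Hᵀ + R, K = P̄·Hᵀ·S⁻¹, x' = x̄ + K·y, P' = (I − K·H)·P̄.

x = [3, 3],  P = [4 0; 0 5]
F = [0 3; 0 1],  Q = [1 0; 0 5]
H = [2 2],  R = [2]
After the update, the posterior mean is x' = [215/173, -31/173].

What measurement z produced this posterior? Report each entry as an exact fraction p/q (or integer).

z = [2]

x̄ = F·x = [9, 3]
P̄ = F·P·Fᵀ + Q = [46 15; 15 10]
S = H·P̄·Hᵀ + R = [346]
K = P̄·Hᵀ·S⁻¹ = [61/173; 25/173]
x' − x̄ = [-1342/173, -550/173] = K·y
y = (KᵀK)⁻¹·Kᵀ·(x' − x̄) = [-22]
z = y + H·x̄ = [-22] + [24] = [2]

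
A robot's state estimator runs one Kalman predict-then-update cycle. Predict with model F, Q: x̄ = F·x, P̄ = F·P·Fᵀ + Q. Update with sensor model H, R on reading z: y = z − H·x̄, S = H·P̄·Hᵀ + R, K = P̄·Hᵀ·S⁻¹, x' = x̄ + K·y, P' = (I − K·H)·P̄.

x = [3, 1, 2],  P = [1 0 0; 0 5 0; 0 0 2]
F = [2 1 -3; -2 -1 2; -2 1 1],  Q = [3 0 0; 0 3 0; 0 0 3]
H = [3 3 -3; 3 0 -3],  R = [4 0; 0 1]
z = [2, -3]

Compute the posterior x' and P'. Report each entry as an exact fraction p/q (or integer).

x' = [-76924/21503, 32913/21503, -55971/21503]
P' = [94281/21503 -7539/21503 92006/21503; -7539/21503 11380/21503 -5223/21503; 92006/21503 -5223/21503 92107/21503]

x̄ = F·x = [1, -3, -3]
P̄ = F·P·Fᵀ + Q = [30 -21 -5; -21 20 3; -5 3 14]
y = z − H·x̄ = [-1, -15]
S = H·P̄·Hᵀ + R = [238 270; 270 487]
K = P̄·Hᵀ·S⁻¹ = [-3948/21503 6825/21503; 6798/21503 -6948/21503; -3993/21503 -303/21503]
x' = x̄ + K·y = [-76924/21503, 32913/21503, -55971/21503]
P' = (I − K·H)·P̄ = [94281/21503 -7539/21503 92006/21503; -7539/21503 11380/21503 -5223/21503; 92006/21503 -5223/21503 92107/21503]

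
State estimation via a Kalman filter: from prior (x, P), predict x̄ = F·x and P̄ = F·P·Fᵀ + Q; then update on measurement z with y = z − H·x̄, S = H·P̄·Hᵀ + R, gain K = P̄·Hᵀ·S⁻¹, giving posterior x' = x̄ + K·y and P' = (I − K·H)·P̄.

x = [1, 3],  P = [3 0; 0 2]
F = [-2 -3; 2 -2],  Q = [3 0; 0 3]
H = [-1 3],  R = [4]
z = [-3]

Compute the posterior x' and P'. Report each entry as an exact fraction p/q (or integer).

x' = [-1309/122, -557/122]
P' = [6963/244 2277/244; 2277/244 851/244]

x̄ = F·x = [-11, -4]
P̄ = F·P·Fᵀ + Q = [33 0; 0 23]
y = z − H·x̄ = [-2]
S = H·P̄·Hᵀ + R = [244]
K = P̄·Hᵀ·S⁻¹ = [-33/244; 69/244]
x' = x̄ + K·y = [-1309/122, -557/122]
P' = (I − K·H)·P̄ = [6963/244 2277/244; 2277/244 851/244]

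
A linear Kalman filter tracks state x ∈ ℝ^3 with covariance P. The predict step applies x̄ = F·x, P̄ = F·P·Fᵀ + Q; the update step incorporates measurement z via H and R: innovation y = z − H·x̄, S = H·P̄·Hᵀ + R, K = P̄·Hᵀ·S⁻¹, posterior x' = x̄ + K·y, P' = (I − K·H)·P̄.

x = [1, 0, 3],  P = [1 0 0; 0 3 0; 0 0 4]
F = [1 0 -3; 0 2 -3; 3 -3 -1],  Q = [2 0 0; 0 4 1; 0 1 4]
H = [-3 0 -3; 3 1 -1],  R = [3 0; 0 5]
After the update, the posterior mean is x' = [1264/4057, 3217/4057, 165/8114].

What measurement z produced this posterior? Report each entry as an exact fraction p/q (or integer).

z = [-1, 2]

x̄ = F·x = [-8, -9, 0]
P̄ = F·P·Fᵀ + Q = [39 36 15; 36 52 -5; 15 -5 44]
S = H·P̄·Hᵀ + R = [1020 -402; -402 588]
K = P̄·Hᵀ·S⁻¹ = [-1105/12171 2101/12171; 647/24342 7273/24342; -8807/36513 -12539/73026]
x' − x̄ = [33720/4057, 39730/4057, 165/8114] = K·y
y = (KᵀK)⁻¹·Kᵀ·(x' − x̄) = [-25, 35]
z = y + H·x̄ = [-25, 35] + [24, -33] = [-1, 2]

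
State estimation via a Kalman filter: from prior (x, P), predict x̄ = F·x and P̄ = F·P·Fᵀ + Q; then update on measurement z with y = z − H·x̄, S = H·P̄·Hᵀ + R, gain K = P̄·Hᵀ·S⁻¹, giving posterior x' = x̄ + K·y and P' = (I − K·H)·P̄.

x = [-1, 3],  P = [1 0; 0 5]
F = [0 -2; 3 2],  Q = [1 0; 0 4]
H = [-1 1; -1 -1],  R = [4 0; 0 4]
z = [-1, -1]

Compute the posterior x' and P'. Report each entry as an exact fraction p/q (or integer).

x̄ = F·x = [-6, 3]
P̄ = F·P·Fᵀ + Q = [21 -20; -20 33]
y = z − H·x̄ = [-10, -4]
S = H·P̄·Hᵀ + R = [98 -12; -12 18]
K = P̄·Hᵀ·S⁻¹ = [-25/54 -59/162; 133/270 -319/810]
x' = x̄ + K·y = [7/81, -142/405]
P' = (I − K·H)·P̄ = [134/81 -16/81; -16/81 718/405]

x' = [7/81, -142/405]
P' = [134/81 -16/81; -16/81 718/405]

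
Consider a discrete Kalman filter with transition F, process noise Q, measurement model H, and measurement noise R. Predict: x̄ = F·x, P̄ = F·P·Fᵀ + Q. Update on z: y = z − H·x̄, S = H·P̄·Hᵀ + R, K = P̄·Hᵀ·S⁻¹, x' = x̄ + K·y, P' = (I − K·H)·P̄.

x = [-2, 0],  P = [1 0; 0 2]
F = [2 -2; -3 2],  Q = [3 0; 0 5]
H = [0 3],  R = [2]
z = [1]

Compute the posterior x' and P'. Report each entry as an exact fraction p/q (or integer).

x̄ = F·x = [-4, 6]
P̄ = F·P·Fᵀ + Q = [15 -14; -14 22]
y = z − H·x̄ = [-17]
S = H·P̄·Hᵀ + R = [200]
K = P̄·Hᵀ·S⁻¹ = [-21/100; 33/100]
x' = x̄ + K·y = [-43/100, 39/100]
P' = (I − K·H)·P̄ = [309/50 -7/50; -7/50 11/50]

x' = [-43/100, 39/100]
P' = [309/50 -7/50; -7/50 11/50]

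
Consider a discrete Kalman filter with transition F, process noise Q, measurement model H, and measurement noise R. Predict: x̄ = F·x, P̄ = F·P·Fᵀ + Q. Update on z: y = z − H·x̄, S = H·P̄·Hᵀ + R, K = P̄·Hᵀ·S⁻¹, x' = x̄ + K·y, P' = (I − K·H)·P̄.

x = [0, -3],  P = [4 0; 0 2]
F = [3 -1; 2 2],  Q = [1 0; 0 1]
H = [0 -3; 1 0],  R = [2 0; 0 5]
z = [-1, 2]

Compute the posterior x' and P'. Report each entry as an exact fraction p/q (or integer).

x' = [19611/6388, 383/1597]
P' = [26265/6388 50/1597; 50/1597 350/1597]

x̄ = F·x = [3, -6]
P̄ = F·P·Fᵀ + Q = [39 20; 20 25]
y = z − H·x̄ = [-19, -1]
S = H·P̄·Hᵀ + R = [227 -60; -60 44]
K = P̄·Hᵀ·S⁻¹ = [-75/1597 5253/6388; -525/1597 10/1597]
x' = x̄ + K·y = [19611/6388, 383/1597]
P' = (I − K·H)·P̄ = [26265/6388 50/1597; 50/1597 350/1597]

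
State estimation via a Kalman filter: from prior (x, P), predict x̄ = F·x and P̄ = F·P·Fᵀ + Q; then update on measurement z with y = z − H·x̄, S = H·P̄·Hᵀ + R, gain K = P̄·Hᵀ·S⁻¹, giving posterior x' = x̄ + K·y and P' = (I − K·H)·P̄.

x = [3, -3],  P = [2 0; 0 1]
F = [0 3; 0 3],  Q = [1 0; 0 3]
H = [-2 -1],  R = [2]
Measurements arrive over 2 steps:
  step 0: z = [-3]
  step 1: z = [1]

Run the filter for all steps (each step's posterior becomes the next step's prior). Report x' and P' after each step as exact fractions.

step 0: x̄ = F·x = [-9, -9]
step 0: P̄ = F·P·Fᵀ + Q = [10 9; 9 12]
step 0: y = z − H·x̄ = [-30]
step 0: S = H·P̄·Hᵀ + R = [90]
step 0: K = P̄·Hᵀ·S⁻¹ = [-29/90; -1/3]
step 0: x' = x̄ + K·y = [2/3, 1]
step 0: P' = (I − K·H)·P̄ = [59/90 -2/3; -2/3 2]
step 1: x̄ = F·x = [3, 3]
step 1: P̄ = F·P·Fᵀ + Q = [19 18; 18 21]
step 1: y = z − H·x̄ = [10]
step 1: S = H·P̄·Hᵀ + R = [171]
step 1: K = P̄·Hᵀ·S⁻¹ = [-56/171; -1/3]
step 1: x' = x̄ + K·y = [-47/171, -1/3]
step 1: P' = (I − K·H)·P̄ = [113/171 -2/3; -2/3 2]

step 0: x' = [2/3, 1], P' = [59/90 -2/3; -2/3 2]
step 1: x' = [-47/171, -1/3], P' = [113/171 -2/3; -2/3 2]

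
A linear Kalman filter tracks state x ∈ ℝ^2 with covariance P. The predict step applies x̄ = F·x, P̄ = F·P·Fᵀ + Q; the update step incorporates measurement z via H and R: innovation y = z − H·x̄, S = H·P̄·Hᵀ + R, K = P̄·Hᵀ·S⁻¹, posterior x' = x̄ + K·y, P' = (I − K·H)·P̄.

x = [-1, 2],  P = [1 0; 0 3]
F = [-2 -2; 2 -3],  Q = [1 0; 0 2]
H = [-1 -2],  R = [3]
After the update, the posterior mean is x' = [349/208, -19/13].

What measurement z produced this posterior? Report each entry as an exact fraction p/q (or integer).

z = [1]

x̄ = F·x = [-2, -8]
P̄ = F·P·Fᵀ + Q = [17 14; 14 33]
S = H·P̄·Hᵀ + R = [208]
K = P̄·Hᵀ·S⁻¹ = [-45/208; -5/13]
x' − x̄ = [765/208, 85/13] = K·y
y = (KᵀK)⁻¹·Kᵀ·(x' − x̄) = [-17]
z = y + H·x̄ = [-17] + [18] = [1]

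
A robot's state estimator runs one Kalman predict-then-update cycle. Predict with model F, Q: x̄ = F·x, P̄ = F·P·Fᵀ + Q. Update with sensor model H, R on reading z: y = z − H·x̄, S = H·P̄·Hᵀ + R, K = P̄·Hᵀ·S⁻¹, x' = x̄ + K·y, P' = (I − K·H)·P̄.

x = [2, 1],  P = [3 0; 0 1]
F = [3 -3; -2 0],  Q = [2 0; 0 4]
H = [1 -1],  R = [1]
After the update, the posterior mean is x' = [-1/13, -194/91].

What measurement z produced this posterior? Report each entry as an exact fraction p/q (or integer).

z = [2]

x̄ = F·x = [3, -4]
P̄ = F·P·Fᵀ + Q = [38 -18; -18 16]
S = H·P̄·Hᵀ + R = [91]
K = P̄·Hᵀ·S⁻¹ = [8/13; -34/91]
x' − x̄ = [-40/13, 170/91] = K·y
y = (KᵀK)⁻¹·Kᵀ·(x' − x̄) = [-5]
z = y + H·x̄ = [-5] + [7] = [2]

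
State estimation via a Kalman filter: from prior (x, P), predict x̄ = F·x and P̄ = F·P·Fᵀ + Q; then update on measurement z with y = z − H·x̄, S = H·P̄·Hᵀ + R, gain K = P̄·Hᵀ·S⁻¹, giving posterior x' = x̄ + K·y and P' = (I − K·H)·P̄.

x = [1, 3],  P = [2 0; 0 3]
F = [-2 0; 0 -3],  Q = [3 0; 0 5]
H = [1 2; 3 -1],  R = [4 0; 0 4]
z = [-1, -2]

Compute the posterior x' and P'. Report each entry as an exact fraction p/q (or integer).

x' = [-1792/2293, -853/2293]
P' = [902/2293 176/2293; 176/2293 1824/2293]

x̄ = F·x = [-2, -9]
P̄ = F·P·Fᵀ + Q = [11 0; 0 32]
y = z − H·x̄ = [19, -5]
S = H·P̄·Hᵀ + R = [143 -31; -31 135]
K = P̄·Hᵀ·S⁻¹ = [627/4586 1265/4586; 956/2293 -324/2293]
x' = x̄ + K·y = [-1792/2293, -853/2293]
P' = (I − K·H)·P̄ = [902/2293 176/2293; 176/2293 1824/2293]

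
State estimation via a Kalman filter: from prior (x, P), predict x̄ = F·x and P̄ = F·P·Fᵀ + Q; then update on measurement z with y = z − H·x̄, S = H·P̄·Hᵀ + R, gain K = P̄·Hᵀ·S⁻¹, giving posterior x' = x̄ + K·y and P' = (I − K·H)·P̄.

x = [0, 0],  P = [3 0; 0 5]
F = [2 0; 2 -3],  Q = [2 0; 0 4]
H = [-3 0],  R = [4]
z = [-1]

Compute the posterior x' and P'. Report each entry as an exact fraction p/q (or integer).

x̄ = F·x = [0, 0]
P̄ = F·P·Fᵀ + Q = [14 12; 12 61]
y = z − H·x̄ = [-1]
S = H·P̄·Hᵀ + R = [130]
K = P̄·Hᵀ·S⁻¹ = [-21/65; -18/65]
x' = x̄ + K·y = [21/65, 18/65]
P' = (I − K·H)·P̄ = [28/65 24/65; 24/65 3317/65]

x' = [21/65, 18/65]
P' = [28/65 24/65; 24/65 3317/65]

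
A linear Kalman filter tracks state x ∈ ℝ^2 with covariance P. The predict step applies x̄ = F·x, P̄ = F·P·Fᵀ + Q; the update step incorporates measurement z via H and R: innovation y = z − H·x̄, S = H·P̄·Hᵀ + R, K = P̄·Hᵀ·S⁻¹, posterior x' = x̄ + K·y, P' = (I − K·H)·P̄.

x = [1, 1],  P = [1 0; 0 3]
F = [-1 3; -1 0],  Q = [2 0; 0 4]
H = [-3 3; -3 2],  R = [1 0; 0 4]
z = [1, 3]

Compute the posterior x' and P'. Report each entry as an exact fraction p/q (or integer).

x̄ = F·x = [2, -1]
P̄ = F·P·Fᵀ + Q = [30 1; 1 5]
y = z − H·x̄ = [10, 11]
S = H·P̄·Hᵀ + R = [298 285; 285 282]
K = P̄·Hᵀ·S⁻¹ = [182/937 -1429/2811; 463/937 -1334/2811]
x' = x̄ + K·y = [-4637/2811, -3595/2811]
P' = (I − K·H)·P̄ = [6080/2811 6262/2811; 6262/2811 6725/2811]

x' = [-4637/2811, -3595/2811]
P' = [6080/2811 6262/2811; 6262/2811 6725/2811]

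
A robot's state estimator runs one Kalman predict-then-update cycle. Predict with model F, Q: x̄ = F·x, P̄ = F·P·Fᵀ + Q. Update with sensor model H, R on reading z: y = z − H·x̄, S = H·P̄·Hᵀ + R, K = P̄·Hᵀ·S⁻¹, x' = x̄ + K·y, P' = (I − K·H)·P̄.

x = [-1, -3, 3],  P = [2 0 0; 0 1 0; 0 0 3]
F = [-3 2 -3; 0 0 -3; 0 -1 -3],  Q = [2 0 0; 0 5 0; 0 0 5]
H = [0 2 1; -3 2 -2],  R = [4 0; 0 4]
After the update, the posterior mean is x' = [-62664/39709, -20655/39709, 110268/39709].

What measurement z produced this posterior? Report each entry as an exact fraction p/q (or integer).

x̄ = F·x = [-12, -9, -6]
P̄ = F·P·Fᵀ + Q = [51 27 25; 27 32 27; 25 27 33]
S = H·P̄·Hᵀ + R = [273 -229; -229 483]
K = P̄·Hᵀ·S⁻¹ = [2018/39709 -11293/39709; 13847/39709 728/39709; 11049/39709 -1914/39709]
x' − x̄ = [413844/39709, 336726/39709, 348522/39709] = K·y
y = (KᵀK)⁻¹·Kᵀ·(x' − x̄) = [26, -32]
z = y + H·x̄ = [26, -32] + [-24, 30] = [2, -2]

z = [2, -2]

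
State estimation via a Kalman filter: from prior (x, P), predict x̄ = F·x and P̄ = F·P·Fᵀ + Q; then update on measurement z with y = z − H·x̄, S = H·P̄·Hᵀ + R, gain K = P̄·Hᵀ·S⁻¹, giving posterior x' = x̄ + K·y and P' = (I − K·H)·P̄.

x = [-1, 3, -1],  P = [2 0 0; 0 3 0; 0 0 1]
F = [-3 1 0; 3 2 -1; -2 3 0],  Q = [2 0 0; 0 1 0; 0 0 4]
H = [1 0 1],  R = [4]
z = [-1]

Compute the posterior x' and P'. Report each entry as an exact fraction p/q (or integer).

x̄ = F·x = [6, 4, 11]
P̄ = F·P·Fᵀ + Q = [23 -12 21; -12 32 6; 21 6 39]
y = z − H·x̄ = [-18]
S = H·P̄·Hᵀ + R = [108]
K = P̄·Hᵀ·S⁻¹ = [11/27; -1/18; 5/9]
x' = x̄ + K·y = [-4/3, 5, 1]
P' = (I − K·H)·P̄ = [137/27 -86/9 -31/9; -86/9 95/3 28/3; -31/9 28/3 17/3]

x' = [-4/3, 5, 1]
P' = [137/27 -86/9 -31/9; -86/9 95/3 28/3; -31/9 28/3 17/3]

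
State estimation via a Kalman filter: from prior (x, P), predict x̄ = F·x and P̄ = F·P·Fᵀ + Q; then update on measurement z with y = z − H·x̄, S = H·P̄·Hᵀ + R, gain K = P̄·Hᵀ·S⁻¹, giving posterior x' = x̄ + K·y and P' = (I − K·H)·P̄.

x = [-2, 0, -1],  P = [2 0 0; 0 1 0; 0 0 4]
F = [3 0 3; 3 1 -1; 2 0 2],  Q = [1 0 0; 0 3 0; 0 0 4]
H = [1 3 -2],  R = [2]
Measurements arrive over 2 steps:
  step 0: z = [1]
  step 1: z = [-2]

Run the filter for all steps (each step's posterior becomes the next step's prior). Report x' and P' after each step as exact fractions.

step 0: x̄ = F·x = [-9, -5, -6]
step 0: P̄ = F·P·Fᵀ + Q = [55 6 36; 6 26 4; 36 4 28]
step 0: y = z − H·x̄ = [13]
step 0: S = H·P̄·Hᵀ + R = [247]
step 0: K = P̄·Hᵀ·S⁻¹ = [1/247; 4/13; -8/247]
step 0: x' = x̄ + K·y = [-170/19, -1, -122/19]
step 0: P' = (I − K·H)·P̄ = [13584/247 74/13 8900/247; 74/13 34/13 84/13; 8900/247 84/13 6852/247]
step 1: x̄ = F·x = [-876/19, -407/19, -584/19]
step 1: P̄ = F·P·Fᵀ + Q = [344371/247 164106/247 229416/247; 164106/247 82339/247 109404/247; 229416/247 109404/247 153932/247]
step 1: y = z − H·x̄ = [891/19]
step 1: S = H·P̄·Hᵀ + R = [455768/247]
step 1: K = P̄·Hᵀ·S⁻¹ = [377857/455768; 192315/455768; 62441/113942]
step 1: x' = x̄ + K·y = [-3293799/455768, -744469/455768, -574063/113942]
step 1: P' = (I − K·H)·P̄ = [57398257/455768 8610099/455768 10309105/113942; 8610099/455768 2196041/455768 1851699/113942; 10309105/113942 1851699/113942 3934830/56971]

step 0: x' = [-170/19, -1, -122/19], P' = [13584/247 74/13 8900/247; 74/13 34/13 84/13; 8900/247 84/13 6852/247]
step 1: x' = [-3293799/455768, -744469/455768, -574063/113942], P' = [57398257/455768 8610099/455768 10309105/113942; 8610099/455768 2196041/455768 1851699/113942; 10309105/113942 1851699/113942 3934830/56971]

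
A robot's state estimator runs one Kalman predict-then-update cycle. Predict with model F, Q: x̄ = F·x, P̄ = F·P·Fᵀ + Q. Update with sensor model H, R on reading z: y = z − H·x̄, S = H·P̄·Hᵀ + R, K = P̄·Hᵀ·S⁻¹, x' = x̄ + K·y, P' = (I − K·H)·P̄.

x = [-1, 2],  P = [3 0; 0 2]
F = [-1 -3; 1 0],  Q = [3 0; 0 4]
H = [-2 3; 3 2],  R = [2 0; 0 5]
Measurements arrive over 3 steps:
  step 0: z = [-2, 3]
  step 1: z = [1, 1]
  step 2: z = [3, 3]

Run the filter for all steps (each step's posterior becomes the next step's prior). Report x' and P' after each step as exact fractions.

step 0: x' = [8357/9424, -151/1767], P' = [2889/9424 59/589; 59/589 382/1767]
step 1: x' = [397121/7351168, 363445/918896], P' = [4319301/14702336 173177/1837792; 173177/1837792 145327/689172]
step 2: x' = [2689543433/22536244044, 17999329633/16902183033], P' = [2205487823/7512081348 530757076/5634061011; 530757076/5634061011 3564015158/16902183033]

step 0: x̄ = F·x = [-5, -1]
step 0: P̄ = F·P·Fᵀ + Q = [24 -3; -3 7]
step 0: y = z − H·x̄ = [-9, 20]
step 0: S = H·P̄·Hᵀ + R = [197 -117; -117 213]
step 0: K = P̄·Hᵀ·S⁻¹ = [-1473/9424 2111/9424; 132/589 259/1767]
step 0: x' = x̄ + K·y = [8357/9424, -151/1767]
step 0: P' = (I − K·H)·P̄ = [2889/9424 59/589; 59/589 382/1767]
step 1: x̄ = F·x = [-5941/9424, 8357/9424]
step 1: P̄ = F·P·Fᵀ + Q = [55161/9424 -5721/9424; -5721/9424 40585/9424]
step 1: y = z − H·x̄ = [-27529/9424, 10533/9424]
step 1: S = H·P̄·Hᵀ + R = [673409/9424 -116061/9424; -116061/9424 637257/9424]
step 1: K = P̄·Hᵀ·S⁻¹ = [-2241177/14702336 285977/1336576; 408131/1837792 70615/501216]
step 1: x' = x̄ + K·y = [397121/7351168, 363445/918896]
step 1: P' = (I − K·H)·P̄ = [4319301/14702336 173177/1837792; 173177/1837792 145327/689172]
step 2: x̄ = F·x = [-9119801/7351168, 397121/7351168]
step 2: P̄ = F·P·Fᵀ + Q = [84641589/14702336 -8475549/14702336; -8475549/14702336 63128645/14702336]
step 2: y = z − H·x̄ = [2622539/7351168, 2113855/319616]
step 2: S = H·P̄·Hᵀ + R = [1037835421/14702336 -7454583/639232; -7454583/639232 42873651/639232]
step 2: K = P̄·Hᵀ·S⁻¹ = [-381324557/2504027116 4819089403/22536244044; 417083501/1878020337 2380968800/16902183033]
step 2: x' = x̄ + K·y = [2689543433/22536244044, 17999329633/16902183033]
step 2: P' = (I − K·H)·P̄ = [2205487823/7512081348 530757076/5634061011; 530757076/5634061011 3564015158/16902183033]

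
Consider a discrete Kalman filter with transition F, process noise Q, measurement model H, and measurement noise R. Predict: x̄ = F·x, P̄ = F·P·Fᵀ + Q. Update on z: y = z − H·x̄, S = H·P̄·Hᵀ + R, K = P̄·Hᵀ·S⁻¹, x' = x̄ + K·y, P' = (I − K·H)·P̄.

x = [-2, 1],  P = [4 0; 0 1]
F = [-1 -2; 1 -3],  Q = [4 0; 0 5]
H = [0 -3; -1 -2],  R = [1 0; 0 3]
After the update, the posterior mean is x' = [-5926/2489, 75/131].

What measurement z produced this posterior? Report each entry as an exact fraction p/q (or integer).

x̄ = F·x = [0, -5]
P̄ = F·P·Fᵀ + Q = [12 2; 2 18]
S = H·P̄·Hᵀ + R = [163 114; 114 95]
K = P̄·Hᵀ·S⁻¹ = [66/131 -1924/2489; -42/131 -2/131]
x' − x̄ = [-5926/2489, 730/131] = K·y
y = (KᵀK)⁻¹·Kᵀ·(x' − x̄) = [-17, -8]
z = y + H·x̄ = [-17, -8] + [15, 10] = [-2, 2]

z = [-2, 2]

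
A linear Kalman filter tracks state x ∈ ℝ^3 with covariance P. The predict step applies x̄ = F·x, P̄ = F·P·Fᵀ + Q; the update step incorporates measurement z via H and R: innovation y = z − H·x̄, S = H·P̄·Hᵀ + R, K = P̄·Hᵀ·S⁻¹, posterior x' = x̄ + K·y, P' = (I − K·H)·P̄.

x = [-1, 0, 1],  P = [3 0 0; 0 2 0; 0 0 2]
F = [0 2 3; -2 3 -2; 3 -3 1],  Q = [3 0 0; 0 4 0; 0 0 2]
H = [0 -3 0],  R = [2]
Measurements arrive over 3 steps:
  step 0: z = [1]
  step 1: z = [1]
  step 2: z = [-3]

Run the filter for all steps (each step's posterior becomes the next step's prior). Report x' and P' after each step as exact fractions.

step 0: x̄ = F·x = [3, 0, -2]
step 0: P̄ = F·P·Fᵀ + Q = [29 0 -6; 0 42 -40; -6 -40 49]
step 0: y = z − H·x̄ = [1]
step 0: S = H·P̄·Hᵀ + R = [380]
step 0: K = P̄·Hᵀ·S⁻¹ = [0; -63/190; 6/19]
step 0: x' = x̄ + K·y = [3, -63/190, -32/19]
step 0: P' = (I − K·H)·P̄ = [29 0 -6; 0 21/95 -4/19; -6 -4/19 211/19]
step 1: x̄ = F·x = [-543/95, -689/190, 1579/190]
step 1: P̄ = F·P·Fᵀ + Q = [9624/95 -2884/95 -1951/95; -2884/95 11489/95 -14449/95; -1951/95 -14449/95 22929/95]
step 1: y = z − H·x̄ = [-1877/190]
step 1: S = H·P̄·Hᵀ + R = [103591/95]
step 1: K = P̄·Hᵀ·S⁻¹ = [8652/103591; -34467/103591; 43347/103591]
step 1: x' = x̄ + K·y = [-677577/103591, -35156/103591, 432673/103591]
step 1: P' = (I − K·H)·P̄ = [9706344/103591 -5768/103591 -6075203/103591; -5768/103591 22978/103591 -28898/103591; -6075203/103591 -28898/103591 5223954/103591]
step 2: x̄ = F·x = [1227707/103591, 384340/103591, -1494590/103591]
step 2: P̄ = F·P·Fᵀ + Q = [47071495/103591 5123944/103591 -38975155/103591; 5123944/103591 12156726/103591 -20637752/103591; -38975155/103591 -20637752/103591 56821028/103591]
step 2: y = z − H·x̄ = [842247/103591]
step 2: S = H·P̄·Hᵀ + R = [109617716/103591]
step 2: K = P̄·Hᵀ·S⁻¹ = [-3842958/27404429; -18235089/54808858; 15478314/27404429]
step 2: x' = x̄ + K·y = [293537947/27404429, 55089607/54808858, -269539072/27404429]
step 2: P' = (I − K·H)·P̄ = [11882249789/27404429 2561972/27404429 -8013841217/27404429; 2561972/27404429 6078363/27404429 -10318876/27404429; -8013841217/27404429 -10318876/27404429 5780762908/27404429]

step 0: x' = [3, -63/190, -32/19], P' = [29 0 -6; 0 21/95 -4/19; -6 -4/19 211/19]
step 1: x' = [-677577/103591, -35156/103591, 432673/103591], P' = [9706344/103591 -5768/103591 -6075203/103591; -5768/103591 22978/103591 -28898/103591; -6075203/103591 -28898/103591 5223954/103591]
step 2: x' = [293537947/27404429, 55089607/54808858, -269539072/27404429], P' = [11882249789/27404429 2561972/27404429 -8013841217/27404429; 2561972/27404429 6078363/27404429 -10318876/27404429; -8013841217/27404429 -10318876/27404429 5780762908/27404429]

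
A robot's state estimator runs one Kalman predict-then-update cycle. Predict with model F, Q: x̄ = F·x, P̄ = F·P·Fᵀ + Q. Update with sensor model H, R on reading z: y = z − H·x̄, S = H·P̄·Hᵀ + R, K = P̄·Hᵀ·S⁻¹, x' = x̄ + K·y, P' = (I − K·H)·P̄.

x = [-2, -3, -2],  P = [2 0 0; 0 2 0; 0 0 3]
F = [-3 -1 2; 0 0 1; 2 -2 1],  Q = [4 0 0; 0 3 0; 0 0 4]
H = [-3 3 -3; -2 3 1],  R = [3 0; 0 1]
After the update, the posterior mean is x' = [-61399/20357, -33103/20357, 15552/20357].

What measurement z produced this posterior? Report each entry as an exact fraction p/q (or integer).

x̄ = F·x = [5, -2, 0]
P̄ = F·P·Fᵀ + Q = [36 6 -2; 6 6 3; -2 3 23]
S = H·P̄·Hᵀ + R = [390 87; 87 176]
K = P̄·Hᵀ·S⁻¹ = [-3304/20357 -4844/20357; -789/20357 1431/20357; -4212/20357 6246/20357]
x' − x̄ = [-163184/20357, 7611/20357, 15552/20357] = K·y
y = (KᵀK)⁻¹·Kᵀ·(x' − x̄) = [23, 18]
z = y + H·x̄ = [23, 18] + [-21, -16] = [2, 2]

z = [2, 2]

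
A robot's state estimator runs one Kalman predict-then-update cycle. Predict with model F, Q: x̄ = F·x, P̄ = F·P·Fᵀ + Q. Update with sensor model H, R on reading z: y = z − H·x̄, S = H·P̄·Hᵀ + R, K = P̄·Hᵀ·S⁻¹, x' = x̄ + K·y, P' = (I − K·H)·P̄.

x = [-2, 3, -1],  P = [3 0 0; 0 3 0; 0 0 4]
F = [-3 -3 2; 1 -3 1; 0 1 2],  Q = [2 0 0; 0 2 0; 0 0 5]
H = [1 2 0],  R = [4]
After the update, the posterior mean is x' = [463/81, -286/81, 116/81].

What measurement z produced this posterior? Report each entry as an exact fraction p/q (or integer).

x̄ = F·x = [-5, -12, 1]
P̄ = F·P·Fᵀ + Q = [72 26 7; 26 36 -1; 7 -1 24]
S = H·P̄·Hᵀ + R = [324]
K = P̄·Hᵀ·S⁻¹ = [31/81; 49/162; 5/324]
x' − x̄ = [868/81, 686/81, 35/81] = K·y
y = (KᵀK)⁻¹·Kᵀ·(x' − x̄) = [28]
z = y + H·x̄ = [28] + [-29] = [-1]

z = [-1]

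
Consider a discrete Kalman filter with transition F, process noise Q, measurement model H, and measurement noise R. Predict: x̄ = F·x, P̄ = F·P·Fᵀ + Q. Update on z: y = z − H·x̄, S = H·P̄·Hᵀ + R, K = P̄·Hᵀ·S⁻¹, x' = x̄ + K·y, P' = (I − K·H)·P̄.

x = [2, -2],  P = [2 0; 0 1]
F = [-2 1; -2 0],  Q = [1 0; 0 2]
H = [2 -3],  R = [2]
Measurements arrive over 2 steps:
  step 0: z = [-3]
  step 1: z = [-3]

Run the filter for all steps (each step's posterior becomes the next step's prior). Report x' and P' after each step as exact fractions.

step 0: x' = [-17/3, -17/6], P' = [86/9 58/9; 58/9 41/9]
step 1: x' = [281/66, 43/11], P' = [194/33 136/33; 136/33 307/99]

step 0: x̄ = F·x = [-6, -4]
step 0: P̄ = F·P·Fᵀ + Q = [10 8; 8 10]
step 0: y = z − H·x̄ = [-3]
step 0: S = H·P̄·Hᵀ + R = [36]
step 0: K = P̄·Hᵀ·S⁻¹ = [-1/9; -7/18]
step 0: x' = x̄ + K·y = [-17/3, -17/6]
step 0: P' = (I − K·H)·P̄ = [86/9 58/9; 58/9 41/9]
step 1: x̄ = F·x = [17/2, 34/3]
step 1: P̄ = F·P·Fᵀ + Q = [18 76/3; 76/3 362/9]
step 1: y = z − H·x̄ = [14]
step 1: S = H·P̄·Hᵀ + R = [132]
step 1: K = P̄·Hᵀ·S⁻¹ = [-10/33; -35/66]
step 1: x' = x̄ + K·y = [281/66, 43/11]
step 1: P' = (I − K·H)·P̄ = [194/33 136/33; 136/33 307/99]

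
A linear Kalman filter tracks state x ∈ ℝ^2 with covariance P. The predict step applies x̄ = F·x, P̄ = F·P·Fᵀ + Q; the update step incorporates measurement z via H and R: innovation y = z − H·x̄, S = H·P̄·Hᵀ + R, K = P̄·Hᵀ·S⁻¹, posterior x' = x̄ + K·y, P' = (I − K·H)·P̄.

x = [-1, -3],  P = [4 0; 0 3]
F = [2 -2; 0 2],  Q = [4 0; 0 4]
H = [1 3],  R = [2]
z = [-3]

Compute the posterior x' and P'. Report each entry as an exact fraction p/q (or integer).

x̄ = F·x = [4, -6]
P̄ = F·P·Fᵀ + Q = [32 -12; -12 16]
y = z − H·x̄ = [11]
S = H·P̄·Hᵀ + R = [106]
K = P̄·Hᵀ·S⁻¹ = [-2/53; 18/53]
x' = x̄ + K·y = [190/53, -120/53]
P' = (I − K·H)·P̄ = [1688/53 -564/53; -564/53 200/53]

x' = [190/53, -120/53]
P' = [1688/53 -564/53; -564/53 200/53]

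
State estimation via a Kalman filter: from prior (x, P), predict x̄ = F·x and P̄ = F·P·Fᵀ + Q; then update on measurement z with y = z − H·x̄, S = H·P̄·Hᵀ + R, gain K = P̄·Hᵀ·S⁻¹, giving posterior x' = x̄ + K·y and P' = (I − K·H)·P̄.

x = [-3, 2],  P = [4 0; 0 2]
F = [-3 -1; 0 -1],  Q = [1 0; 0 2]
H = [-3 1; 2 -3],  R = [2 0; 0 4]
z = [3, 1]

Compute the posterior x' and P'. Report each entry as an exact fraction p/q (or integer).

x' = [-3331/2291, -3228/2291]
P' = [914/2291 916/2291; 916/2291 1680/2291]

x̄ = F·x = [7, -2]
P̄ = F·P·Fᵀ + Q = [39 2; 2 4]
y = z − H·x̄ = [26, -19]
S = H·P̄·Hᵀ + R = [345 -224; -224 172]
K = P̄·Hᵀ·S⁻¹ = [-913/2291 -230/2291; -534/2291 -802/2291]
x' = x̄ + K·y = [-3331/2291, -3228/2291]
P' = (I − K·H)·P̄ = [914/2291 916/2291; 916/2291 1680/2291]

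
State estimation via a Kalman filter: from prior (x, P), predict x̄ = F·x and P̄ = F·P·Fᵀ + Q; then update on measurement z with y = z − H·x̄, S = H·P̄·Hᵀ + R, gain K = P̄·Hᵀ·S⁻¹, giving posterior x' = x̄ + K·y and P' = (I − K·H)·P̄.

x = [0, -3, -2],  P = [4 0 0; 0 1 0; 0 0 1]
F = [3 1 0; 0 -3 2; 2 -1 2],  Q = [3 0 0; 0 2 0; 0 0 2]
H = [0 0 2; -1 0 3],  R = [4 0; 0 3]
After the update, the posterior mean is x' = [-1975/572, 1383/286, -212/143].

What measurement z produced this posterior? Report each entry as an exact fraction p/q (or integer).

x̄ = F·x = [-3, 5, -1]
P̄ = F·P·Fᵀ + Q = [40 -3 23; -3 15 7; 23 7 23]
S = H·P̄·Hᵀ + R = [96 92; 92 112]
K = P̄·Hᵀ·S⁻¹ = [621/572 -181/286; -40/143 127/286; 115/286 23/286]
x' − x̄ = [-259/572, -47/286, -69/143] = K·y
y = (KᵀK)⁻¹·Kᵀ·(x' − x̄) = [-1, -1]
z = y + H·x̄ = [-1, -1] + [-2, 0] = [-3, -1]

z = [-3, -1]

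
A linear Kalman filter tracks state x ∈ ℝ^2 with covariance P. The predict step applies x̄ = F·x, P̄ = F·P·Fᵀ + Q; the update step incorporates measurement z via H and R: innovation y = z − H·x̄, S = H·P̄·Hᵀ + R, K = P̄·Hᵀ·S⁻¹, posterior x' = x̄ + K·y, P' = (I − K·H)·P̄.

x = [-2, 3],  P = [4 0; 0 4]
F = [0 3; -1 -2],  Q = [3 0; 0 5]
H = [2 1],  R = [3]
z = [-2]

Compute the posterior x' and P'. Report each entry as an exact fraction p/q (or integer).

x' = [-9/11, 2/11]
P' = [129/22 -435/44; -435/44 1671/88]

x̄ = F·x = [9, -4]
P̄ = F·P·Fᵀ + Q = [39 -24; -24 25]
y = z − H·x̄ = [-16]
S = H·P̄·Hᵀ + R = [88]
K = P̄·Hᵀ·S⁻¹ = [27/44; -23/88]
x' = x̄ + K·y = [-9/11, 2/11]
P' = (I − K·H)·P̄ = [129/22 -435/44; -435/44 1671/88]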